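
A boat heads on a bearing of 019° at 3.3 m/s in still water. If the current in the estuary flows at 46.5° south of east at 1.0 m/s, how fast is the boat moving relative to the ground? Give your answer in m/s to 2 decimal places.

2.97 m/s

Taking east as x and north as y: velocity relative to the water = (1.074, 3.120) m/s; the water relative to ground = (0.688, -0.725) m/s.
Velocity relative to ground = (1.074, 3.120) + (0.688, -0.725) = (1.763, 2.395) m/s.
Speed = |(1.763, 2.395)| = 2.974 m/s.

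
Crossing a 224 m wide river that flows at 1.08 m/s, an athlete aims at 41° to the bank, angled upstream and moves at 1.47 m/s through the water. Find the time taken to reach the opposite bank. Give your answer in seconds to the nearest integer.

The component of the athlete's velocity perpendicular to the bank is 1.47 × sin 41° = 0.964 m/s.
Only the cross-stream component determines the crossing time; the current contributes nothing perpendicular to the bank.
Time = 224 / 0.964 = 232.267 s.

232 s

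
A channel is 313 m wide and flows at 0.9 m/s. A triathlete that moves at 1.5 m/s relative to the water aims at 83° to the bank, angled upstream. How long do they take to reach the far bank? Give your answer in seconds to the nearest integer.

The component of the triathlete's velocity perpendicular to the bank is 1.5 × sin 83° = 1.489 m/s.
The flow acts along the bank and has no component across it.
Time = 313 / 1.489 = 210.234 s.

210 s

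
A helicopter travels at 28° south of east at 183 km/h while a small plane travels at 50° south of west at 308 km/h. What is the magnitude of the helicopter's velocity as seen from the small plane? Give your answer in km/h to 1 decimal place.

389.6 km/h

Taking east as x and north as y: helicopter velocity = (161.579, -85.913) km/h; small plane velocity = (-197.979, -235.942) km/h.
Velocity of helicopter relative to small plane = (161.579, -85.913) − (-197.979, -235.942) = (359.558, 150.028) km/h.
Magnitude = |(359.558, 150.028)| = 389.603 km/h.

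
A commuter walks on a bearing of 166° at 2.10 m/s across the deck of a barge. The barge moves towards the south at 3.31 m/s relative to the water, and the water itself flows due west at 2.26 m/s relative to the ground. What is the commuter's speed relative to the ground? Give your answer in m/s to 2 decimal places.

In east/north components (m/s): commuter relative to barge = (0.508, -2.038); barge relative to water = (0.000, -3.310); water relative to ground = (-2.260, 0.000).
Sum = (-1.752, -5.348) m/s.
Speed = |(-1.752, -5.348)| = 5.627 m/s.

5.63 m/s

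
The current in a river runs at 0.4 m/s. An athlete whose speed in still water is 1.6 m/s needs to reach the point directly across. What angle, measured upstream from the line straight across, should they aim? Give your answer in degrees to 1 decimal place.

14.5°

To cancel the current, the upstream component of the athlete's velocity must equal the flow: 1.6 sin θ = 0.4.
sin θ = 0.4 / 1.6 = 0.2500.
θ = arcsin(0.2500) = 14.478°.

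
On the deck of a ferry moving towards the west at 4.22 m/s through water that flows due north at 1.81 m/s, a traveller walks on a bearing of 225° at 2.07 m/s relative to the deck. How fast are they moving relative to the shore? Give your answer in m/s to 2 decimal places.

In east/north components (m/s): traveller relative to ferry = (-1.464, -1.464); ferry relative to water = (-4.220, 0.000); water relative to ground = (0.000, 1.810).
Sum = (-5.684, 0.346) m/s.
Speed = |(-5.684, 0.346)| = 5.694 m/s.

5.69 m/s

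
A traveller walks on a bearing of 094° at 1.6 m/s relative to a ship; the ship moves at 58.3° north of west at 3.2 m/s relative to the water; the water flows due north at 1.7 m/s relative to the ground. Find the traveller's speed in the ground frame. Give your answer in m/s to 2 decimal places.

4.31 m/s

In east/north components (m/s): traveller relative to ship = (1.596, -0.112); ship relative to water = (-1.682, 2.723); water relative to ground = (0.000, 1.700).
Sum = (-0.085, 4.311) m/s.
Speed = |(-0.085, 4.311)| = 4.312 m/s.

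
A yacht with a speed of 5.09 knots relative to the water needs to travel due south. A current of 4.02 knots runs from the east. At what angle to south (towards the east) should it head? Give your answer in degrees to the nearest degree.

52°

The current pushes perpendicular to the desired track; the heading must have a component into the current equal to 4.02 knots: 5.09 sin θ = 4.02.
sin θ = 0.7898, so θ = 52.165°.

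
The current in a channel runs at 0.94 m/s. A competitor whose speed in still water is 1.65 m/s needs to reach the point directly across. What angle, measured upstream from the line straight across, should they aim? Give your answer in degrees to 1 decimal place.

To cancel the current, the upstream component of the competitor's velocity must equal the flow: 1.65 sin θ = 0.94.
sin θ = 0.94 / 1.65 = 0.5697.
θ = arcsin(0.5697) = 34.729°.

34.7°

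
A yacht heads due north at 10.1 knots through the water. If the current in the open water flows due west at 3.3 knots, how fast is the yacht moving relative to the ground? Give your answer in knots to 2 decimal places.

Taking east as x and north as y: velocity relative to the water = (0.000, 10.100) knots; the water relative to ground = (-3.300, 0.000) knots.
Velocity relative to ground = (0.000, 10.100) + (-3.300, 0.000) = (-3.300, 10.100) knots.
Speed = |(-3.300, 10.100)| = 10.625 knots.

10.63 knots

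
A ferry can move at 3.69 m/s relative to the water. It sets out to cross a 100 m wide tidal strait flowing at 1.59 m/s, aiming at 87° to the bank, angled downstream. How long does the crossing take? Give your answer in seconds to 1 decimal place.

27.1 s

The component of the ferry's velocity perpendicular to the bank is 3.69 × sin 87° = 3.685 m/s.
The flow acts along the bank and has no component across it.
Time = 100 / 3.685 = 27.137 s.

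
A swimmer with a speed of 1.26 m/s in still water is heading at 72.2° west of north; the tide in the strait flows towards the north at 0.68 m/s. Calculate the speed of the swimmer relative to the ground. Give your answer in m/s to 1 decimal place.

1.6 m/s

Taking east as x and north as y: velocity relative to the water = (-1.200, 0.385) m/s; the water relative to ground = (0.000, 0.680) m/s.
Velocity relative to ground = (-1.200, 0.385) + (0.000, 0.680) = (-1.200, 1.065) m/s.
Speed = |(-1.200, 1.065)| = 1.604 m/s.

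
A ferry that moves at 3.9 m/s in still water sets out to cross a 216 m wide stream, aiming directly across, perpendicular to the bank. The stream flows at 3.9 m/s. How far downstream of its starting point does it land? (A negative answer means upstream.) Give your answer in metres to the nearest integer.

Perpendicular speed = 3.900 m/s; crossing time = 216 / 3.900 = 55.385 s.
Net downstream speed = 3.900 m/s.
Drift = 3.900 × 55.385 = 216.000 m (downstream).

216 m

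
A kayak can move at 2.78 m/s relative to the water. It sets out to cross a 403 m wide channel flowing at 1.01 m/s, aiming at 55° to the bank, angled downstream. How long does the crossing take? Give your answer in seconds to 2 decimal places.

176.97 s

The component of the kayak's velocity perpendicular to the bank is 2.78 × sin 55° = 2.277 m/s.
The flow acts along the bank and has no component across it.
Time = 403 / 2.277 = 176.968 s.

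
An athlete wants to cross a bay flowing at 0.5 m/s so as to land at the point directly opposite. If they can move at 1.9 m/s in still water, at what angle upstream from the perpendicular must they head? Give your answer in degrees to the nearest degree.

15°

To cancel the current, the upstream component of the athlete's velocity must equal the flow: 1.9 sin θ = 0.5.
sin θ = 0.5 / 1.9 = 0.2632.
θ = arcsin(0.2632) = 15.258°.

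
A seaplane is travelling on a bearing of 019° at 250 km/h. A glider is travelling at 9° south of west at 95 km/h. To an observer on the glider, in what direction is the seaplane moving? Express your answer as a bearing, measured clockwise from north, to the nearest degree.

035°

Taking east as x and north as y: seaplane velocity = (81.392, 236.380) km/h; glider velocity = (-93.830, -14.861) km/h.
Velocity of seaplane relative to glider = (81.392, 236.380) − (-93.830, -14.861) = (175.222, 251.241) km/h.
Bearing = atan2(175.22, 251.24) = 34.89° clockwise from north.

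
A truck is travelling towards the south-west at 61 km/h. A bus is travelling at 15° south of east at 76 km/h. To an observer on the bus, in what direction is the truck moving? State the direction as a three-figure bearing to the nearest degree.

Taking east as x and north as y: truck velocity = (-43.134, -43.134) km/h; bus velocity = (73.410, -19.670) km/h.
Velocity of truck relative to bus = (-43.134, -43.134) − (73.410, -19.670) = (-116.544, -23.463) km/h.
Bearing = atan2(-116.54, -23.46) = 258.62° clockwise from north.

259°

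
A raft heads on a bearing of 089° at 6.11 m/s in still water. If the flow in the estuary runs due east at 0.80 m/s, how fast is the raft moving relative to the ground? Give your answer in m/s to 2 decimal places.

6.91 m/s

Taking east as x and north as y: velocity relative to the water = (6.109, 0.107) m/s; the water relative to ground = (0.800, 0.000) m/s.
Velocity relative to ground = (6.109, 0.107) + (0.800, 0.000) = (6.909, 0.107) m/s.
Speed = |(6.909, 0.107)| = 6.910 m/s.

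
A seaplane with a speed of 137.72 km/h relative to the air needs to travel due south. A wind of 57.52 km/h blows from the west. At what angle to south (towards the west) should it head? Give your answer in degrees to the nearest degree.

The wind pushes perpendicular to the desired track; the heading must have a component into the wind equal to 57.52 km/h: 137.72 sin θ = 57.52.
sin θ = 0.4177, so θ = 24.687°.

25°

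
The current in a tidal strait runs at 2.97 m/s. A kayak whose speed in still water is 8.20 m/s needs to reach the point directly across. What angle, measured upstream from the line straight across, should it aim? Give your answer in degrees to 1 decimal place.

To cancel the current, the upstream component of the kayak's velocity must equal the flow: 8.20 sin θ = 2.97.
sin θ = 2.97 / 8.20 = 0.3622.
θ = arcsin(0.3622) = 21.235°.

21.2°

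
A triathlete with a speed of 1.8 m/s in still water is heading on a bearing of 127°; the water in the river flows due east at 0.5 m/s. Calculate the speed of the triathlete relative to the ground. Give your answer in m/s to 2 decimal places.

Taking east as x and north as y: velocity relative to the water = (1.438, -1.083) m/s; the water relative to ground = (0.500, 0.000) m/s.
Velocity relative to ground = (1.438, -1.083) + (0.500, 0.000) = (1.938, -1.083) m/s.
Speed = |(1.938, -1.083)| = 2.220 m/s.

2.22 m/s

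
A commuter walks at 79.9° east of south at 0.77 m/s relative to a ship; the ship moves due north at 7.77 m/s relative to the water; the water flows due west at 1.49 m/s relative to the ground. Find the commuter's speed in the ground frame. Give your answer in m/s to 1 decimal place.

In east/north components (m/s): commuter relative to ship = (0.758, -0.135); ship relative to water = (0.000, 7.770); water relative to ground = (-1.490, 0.000).
Sum = (-0.732, 7.635) m/s.
Speed = |(-0.732, 7.635)| = 7.670 m/s.

7.7 m/s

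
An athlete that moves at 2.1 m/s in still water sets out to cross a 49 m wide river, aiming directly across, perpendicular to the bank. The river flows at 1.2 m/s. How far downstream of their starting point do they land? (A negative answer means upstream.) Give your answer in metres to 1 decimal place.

Perpendicular speed = 2.100 m/s; crossing time = 49 / 2.100 = 23.333 s.
Net downstream speed = 1.200 m/s.
Drift = 1.200 × 23.333 = 28.000 m (downstream).

28.0 m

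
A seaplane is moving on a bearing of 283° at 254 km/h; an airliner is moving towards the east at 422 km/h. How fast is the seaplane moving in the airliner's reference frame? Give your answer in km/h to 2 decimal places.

671.92 km/h

Taking east as x and north as y: seaplane velocity = (-247.490, 57.138) km/h; airliner velocity = (422.000, 0.000) km/h.
Velocity of seaplane relative to airliner = (-247.490, 57.138) − (422.000, 0.000) = (-669.490, 57.138) km/h.
Magnitude = |(-669.490, 57.138)| = 671.924 km/h.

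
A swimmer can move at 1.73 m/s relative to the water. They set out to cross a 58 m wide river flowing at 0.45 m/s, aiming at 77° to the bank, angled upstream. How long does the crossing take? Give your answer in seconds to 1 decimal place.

The component of the swimmer's velocity perpendicular to the bank is 1.73 × sin 77° = 1.686 m/s.
The flow acts along the bank and has no component across it.
Time = 58 / 1.686 = 34.408 s.

34.4 s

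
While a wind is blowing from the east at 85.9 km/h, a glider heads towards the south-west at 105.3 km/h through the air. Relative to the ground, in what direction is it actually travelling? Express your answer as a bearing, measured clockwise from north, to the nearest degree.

245°

Taking east as x and north as y: velocity relative to the air = (-74.458, -74.458) km/h; the air relative to ground = (-85.900, 0.000) km/h.
Velocity relative to ground = (-74.458, -74.458) + (-85.900, 0.000) = (-160.358, -74.458) km/h.
Bearing = atan2(-160.36, -74.46) = 245.09° clockwise from north.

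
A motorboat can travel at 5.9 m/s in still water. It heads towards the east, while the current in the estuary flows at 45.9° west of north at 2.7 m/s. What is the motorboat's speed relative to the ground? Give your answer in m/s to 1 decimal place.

4.4 m/s

Taking east as x and north as y: velocity relative to the water = (5.900, 0.000) m/s; the water relative to ground = (-1.939, 1.879) m/s.
Velocity relative to ground = (5.900, 0.000) + (-1.939, 1.879) = (3.961, 1.879) m/s.
Speed = |(3.961, 1.879)| = 4.384 m/s.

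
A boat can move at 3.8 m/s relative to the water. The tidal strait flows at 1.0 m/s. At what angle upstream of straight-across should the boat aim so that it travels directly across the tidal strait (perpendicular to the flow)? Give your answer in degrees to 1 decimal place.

15.3°

To cancel the current, the upstream component of the boat's velocity must equal the flow: 3.8 sin θ = 1.0.
sin θ = 1.0 / 3.8 = 0.2632.
θ = arcsin(0.2632) = 15.258°.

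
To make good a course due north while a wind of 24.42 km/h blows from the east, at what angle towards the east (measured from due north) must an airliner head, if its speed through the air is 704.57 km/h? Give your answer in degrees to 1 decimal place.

2.0°

The wind pushes perpendicular to the desired track; the heading must have a component into the wind equal to 24.42 km/h: 704.57 sin θ = 24.42.
sin θ = 0.0347, so θ = 1.986°.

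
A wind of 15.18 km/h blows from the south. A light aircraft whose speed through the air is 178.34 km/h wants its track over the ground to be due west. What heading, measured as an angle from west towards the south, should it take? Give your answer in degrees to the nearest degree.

5°

The wind pushes perpendicular to the desired track; the heading must have a component into the wind equal to 15.18 km/h: 178.34 sin θ = 15.18.
sin θ = 0.0851, so θ = 4.883°.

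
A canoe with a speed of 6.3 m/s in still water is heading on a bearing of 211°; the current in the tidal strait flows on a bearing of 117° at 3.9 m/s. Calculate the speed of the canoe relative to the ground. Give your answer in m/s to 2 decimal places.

Taking east as x and north as y: velocity relative to the water = (-3.245, -5.400) m/s; the water relative to ground = (3.475, -1.771) m/s.
Velocity relative to ground = (-3.245, -5.400) + (3.475, -1.771) = (0.230, -7.171) m/s.
Speed = |(0.230, -7.171)| = 7.174 m/s.

7.17 m/s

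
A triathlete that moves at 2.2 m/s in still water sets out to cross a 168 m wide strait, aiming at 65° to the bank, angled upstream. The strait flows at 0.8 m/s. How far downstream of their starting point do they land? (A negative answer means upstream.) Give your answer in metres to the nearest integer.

Perpendicular speed = 1.994 m/s; crossing time = 168 / 1.994 = 84.258 s.
Net downstream speed = -0.130 m/s.
Drift = -0.130 × 84.258 = -10.933 m (upstream).

-11 m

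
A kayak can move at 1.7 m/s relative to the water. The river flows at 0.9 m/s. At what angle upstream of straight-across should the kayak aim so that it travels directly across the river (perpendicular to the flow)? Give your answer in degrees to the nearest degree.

To cancel the current, the upstream component of the kayak's velocity must equal the flow: 1.7 sin θ = 0.9.
sin θ = 0.9 / 1.7 = 0.5294.
θ = arcsin(0.5294) = 31.966°.

32°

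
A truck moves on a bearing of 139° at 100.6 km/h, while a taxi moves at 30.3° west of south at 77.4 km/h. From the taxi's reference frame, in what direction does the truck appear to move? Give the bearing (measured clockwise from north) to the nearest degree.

Taking east as x and north as y: truck velocity = (66.000, -75.924) km/h; taxi velocity = (-39.050, -66.827) km/h.
Velocity of truck relative to taxi = (66.000, -75.924) − (-39.050, -66.827) = (105.050, -9.097) km/h.
Bearing = atan2(105.05, -9.10) = 94.95° clockwise from north.

095°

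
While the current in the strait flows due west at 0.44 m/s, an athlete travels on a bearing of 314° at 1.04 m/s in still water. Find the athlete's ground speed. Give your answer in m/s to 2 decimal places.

1.39 m/s

Taking east as x and north as y: velocity relative to the water = (-0.748, 0.722) m/s; the water relative to ground = (-0.440, 0.000) m/s.
Velocity relative to ground = (-0.748, 0.722) + (-0.440, 0.000) = (-1.188, 0.722) m/s.
Speed = |(-1.188, 0.722)| = 1.391 m/s.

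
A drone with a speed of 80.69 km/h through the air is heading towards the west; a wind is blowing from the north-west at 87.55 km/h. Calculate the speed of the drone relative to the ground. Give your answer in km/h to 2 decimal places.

Taking east as x and north as y: velocity relative to the air = (-80.690, 0.000) km/h; the air relative to ground = (61.907, -61.907) km/h.
Velocity relative to ground = (-80.690, 0.000) + (61.907, -61.907) = (-18.783, -61.907) km/h.
Speed = |(-18.783, -61.907)| = 64.694 km/h.

64.69 km/h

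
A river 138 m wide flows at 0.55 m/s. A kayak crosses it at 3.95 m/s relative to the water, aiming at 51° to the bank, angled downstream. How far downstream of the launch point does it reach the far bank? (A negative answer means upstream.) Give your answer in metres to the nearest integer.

136 m

Perpendicular speed = 3.070 m/s; crossing time = 138 / 3.070 = 44.955 s.
Net downstream speed = 3.036 m/s.
Drift = 3.036 × 44.955 = 136.476 m (downstream).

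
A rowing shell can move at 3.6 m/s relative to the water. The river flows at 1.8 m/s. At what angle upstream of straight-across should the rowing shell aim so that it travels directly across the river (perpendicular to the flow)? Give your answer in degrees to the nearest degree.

30°

To cancel the current, the upstream component of the rowing shell's velocity must equal the flow: 3.6 sin θ = 1.8.
sin θ = 1.8 / 3.6 = 0.5000.
θ = arcsin(0.5000) = 30.000°.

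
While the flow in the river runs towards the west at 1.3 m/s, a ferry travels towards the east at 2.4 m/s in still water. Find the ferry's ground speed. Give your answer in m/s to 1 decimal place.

Taking east as x and north as y: velocity relative to the water = (2.400, 0.000) m/s; the water relative to ground = (-1.300, 0.000) m/s.
Velocity relative to ground = (2.400, 0.000) + (-1.300, 0.000) = (1.100, 0.000) m/s.
Speed = |(1.100, 0.000)| = 1.100 m/s.

1.1 m/s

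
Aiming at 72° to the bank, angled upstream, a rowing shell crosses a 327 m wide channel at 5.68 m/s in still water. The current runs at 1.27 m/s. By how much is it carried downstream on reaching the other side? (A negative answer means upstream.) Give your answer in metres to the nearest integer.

-29 m

Perpendicular speed = 5.402 m/s; crossing time = 327 / 5.402 = 60.533 s.
Net downstream speed = -0.485 m/s.
Drift = -0.485 × 60.533 = -29.372 m (upstream).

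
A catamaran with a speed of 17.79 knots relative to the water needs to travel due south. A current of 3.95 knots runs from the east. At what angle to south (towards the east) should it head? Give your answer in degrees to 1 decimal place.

12.8°

The current pushes perpendicular to the desired track; the heading must have a component into the current equal to 3.95 knots: 17.79 sin θ = 3.95.
sin θ = 0.2220, so θ = 12.829°.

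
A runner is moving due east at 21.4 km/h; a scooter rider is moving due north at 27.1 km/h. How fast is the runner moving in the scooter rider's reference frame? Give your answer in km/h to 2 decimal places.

34.53 km/h

Taking east as x and north as y: runner velocity = (21.400, 0.000) km/h; scooter rider velocity = (0.000, 27.100) km/h.
Velocity of runner relative to scooter rider = (21.400, 0.000) − (0.000, 27.100) = (21.400, -27.100) km/h.
Magnitude = |(21.400, -27.100)| = 34.531 km/h.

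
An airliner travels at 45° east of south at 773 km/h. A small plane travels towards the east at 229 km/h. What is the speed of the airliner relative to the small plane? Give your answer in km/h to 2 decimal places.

Taking east as x and north as y: airliner velocity = (546.594, -546.594) km/h; small plane velocity = (229.000, 0.000) km/h.
Velocity of airliner relative to small plane = (546.594, -546.594) − (229.000, 0.000) = (317.594, -546.594) km/h.
Magnitude = |(317.594, -546.594)| = 632.163 km/h.

632.16 km/h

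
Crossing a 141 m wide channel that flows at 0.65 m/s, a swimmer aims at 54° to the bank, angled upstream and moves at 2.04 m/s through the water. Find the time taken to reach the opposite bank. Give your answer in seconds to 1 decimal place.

85.4 s

The component of the swimmer's velocity perpendicular to the bank is 2.04 × sin 54° = 1.650 m/s.
Only the cross-stream component determines the crossing time; the current contributes nothing perpendicular to the bank.
Time = 141 / 1.650 = 85.434 s.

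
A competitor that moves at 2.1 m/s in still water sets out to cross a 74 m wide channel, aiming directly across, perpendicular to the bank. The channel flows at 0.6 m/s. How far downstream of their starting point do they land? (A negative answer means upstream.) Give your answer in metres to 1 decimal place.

Perpendicular speed = 2.100 m/s; crossing time = 74 / 2.100 = 35.238 s.
Net downstream speed = 0.600 m/s.
Drift = 0.600 × 35.238 = 21.143 m (downstream).

21.1 m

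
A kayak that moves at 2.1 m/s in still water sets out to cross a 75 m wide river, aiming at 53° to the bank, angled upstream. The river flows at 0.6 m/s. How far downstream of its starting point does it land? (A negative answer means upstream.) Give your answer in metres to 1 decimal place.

Perpendicular speed = 1.677 m/s; crossing time = 75 / 1.677 = 44.719 s.
Net downstream speed = -0.664 m/s.
Drift = -0.664 × 44.719 = -29.685 m (upstream).

-29.7 m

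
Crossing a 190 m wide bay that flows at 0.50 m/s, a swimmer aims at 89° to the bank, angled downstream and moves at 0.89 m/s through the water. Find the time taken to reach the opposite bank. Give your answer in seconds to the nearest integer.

The component of the swimmer's velocity perpendicular to the bank is 0.89 × sin 89° = 0.890 m/s.
Only the cross-stream component determines the crossing time; the current contributes nothing perpendicular to the bank.
Time = 190 / 0.890 = 213.516 s.

214 s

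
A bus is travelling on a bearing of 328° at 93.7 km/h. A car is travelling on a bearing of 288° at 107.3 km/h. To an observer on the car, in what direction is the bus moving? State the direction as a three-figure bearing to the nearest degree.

Taking east as x and north as y: bus velocity = (-49.653, 79.462) km/h; car velocity = (-102.048, 33.158) km/h.
Velocity of bus relative to car = (-49.653, 79.462) − (-102.048, 33.158) = (52.395, 46.305) km/h.
Bearing = atan2(52.39, 46.30) = 48.53° clockwise from north.

049°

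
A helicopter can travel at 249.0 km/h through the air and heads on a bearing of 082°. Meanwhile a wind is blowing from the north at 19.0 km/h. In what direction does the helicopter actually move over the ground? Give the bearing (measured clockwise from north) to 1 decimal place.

Taking east as x and north as y: velocity relative to the air = (246.577, 34.654) km/h; the air relative to ground = (0.000, -19.000) km/h.
Velocity relative to ground = (246.577, 34.654) + (0.000, -19.000) = (246.577, 15.654) km/h.
Bearing = atan2(246.58, 15.65) = 86.37° clockwise from north.

086.4°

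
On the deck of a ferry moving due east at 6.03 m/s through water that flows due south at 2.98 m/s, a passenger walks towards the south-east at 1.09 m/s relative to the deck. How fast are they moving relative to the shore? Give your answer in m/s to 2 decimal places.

7.77 m/s

In east/north components (m/s): passenger relative to ferry = (0.771, -0.771); ferry relative to water = (6.030, 0.000); water relative to ground = (0.000, -2.980).
Sum = (6.801, -3.751) m/s.
Speed = |(6.801, -3.751)| = 7.766 m/s.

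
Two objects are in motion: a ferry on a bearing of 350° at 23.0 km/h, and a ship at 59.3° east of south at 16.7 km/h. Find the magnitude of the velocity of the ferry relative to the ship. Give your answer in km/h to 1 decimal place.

Taking east as x and north as y: ferry velocity = (-3.994, 22.651) km/h; ship velocity = (14.360, -8.526) km/h.
Velocity of ferry relative to ship = (-3.994, 22.651) − (14.360, -8.526) = (-18.353, 31.177) km/h.
Magnitude = |(-18.353, 31.177)| = 36.178 km/h.

36.2 km/h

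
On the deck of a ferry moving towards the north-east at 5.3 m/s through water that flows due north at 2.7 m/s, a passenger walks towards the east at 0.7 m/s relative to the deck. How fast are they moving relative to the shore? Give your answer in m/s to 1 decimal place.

In east/north components (m/s): passenger relative to ferry = (0.700, 0.000); ferry relative to water = (3.748, 3.748); water relative to ground = (0.000, 2.700).
Sum = (4.448, 6.448) m/s.
Speed = |(4.448, 6.448)| = 7.833 m/s.

7.8 m/s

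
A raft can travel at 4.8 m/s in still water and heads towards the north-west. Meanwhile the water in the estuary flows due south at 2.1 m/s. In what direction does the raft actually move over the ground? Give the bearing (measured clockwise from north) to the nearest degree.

291°

Taking east as x and north as y: velocity relative to the water = (-3.394, 3.394) m/s; the water relative to ground = (0.000, -2.100) m/s.
Velocity relative to ground = (-3.394, 3.394) + (0.000, -2.100) = (-3.394, 1.294) m/s.
Bearing = atan2(-3.39, 1.29) = 290.87° clockwise from north.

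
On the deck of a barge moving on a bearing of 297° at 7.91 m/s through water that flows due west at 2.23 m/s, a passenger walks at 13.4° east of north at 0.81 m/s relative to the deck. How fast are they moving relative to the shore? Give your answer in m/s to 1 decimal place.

10.1 m/s

In east/north components (m/s): passenger relative to barge = (0.188, 0.788); barge relative to water = (-7.048, 3.591); water relative to ground = (-2.230, 0.000).
Sum = (-9.090, 4.379) m/s.
Speed = |(-9.090, 4.379)| = 10.090 m/s.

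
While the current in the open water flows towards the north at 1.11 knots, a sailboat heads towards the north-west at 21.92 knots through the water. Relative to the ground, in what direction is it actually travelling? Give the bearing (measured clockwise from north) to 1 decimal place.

Taking east as x and north as y: velocity relative to the water = (-15.500, 15.500) knots; the water relative to ground = (0.000, 1.110) knots.
Velocity relative to ground = (-15.500, 15.500) + (0.000, 1.110) = (-15.500, 16.610) knots.
Bearing = atan2(-15.50, 16.61) = 316.98° clockwise from north.

317.0°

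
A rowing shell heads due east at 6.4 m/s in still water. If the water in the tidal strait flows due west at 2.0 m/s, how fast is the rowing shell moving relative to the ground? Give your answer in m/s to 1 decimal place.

Taking east as x and north as y: velocity relative to the water = (6.400, 0.000) m/s; the water relative to ground = (-2.000, 0.000) m/s.
Velocity relative to ground = (6.400, 0.000) + (-2.000, 0.000) = (4.400, 0.000) m/s.
Speed = |(4.400, 0.000)| = 4.400 m/s.

4.4 m/s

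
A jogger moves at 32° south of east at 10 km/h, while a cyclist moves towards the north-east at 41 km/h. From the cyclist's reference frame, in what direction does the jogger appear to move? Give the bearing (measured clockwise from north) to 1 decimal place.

Taking east as x and north as y: jogger velocity = (8.480, -5.299) km/h; cyclist velocity = (28.991, 28.991) km/h.
Velocity of jogger relative to cyclist = (8.480, -5.299) − (28.991, 28.991) = (-20.511, -34.291) km/h.
Bearing = atan2(-20.51, -34.29) = 210.89° clockwise from north.

210.9°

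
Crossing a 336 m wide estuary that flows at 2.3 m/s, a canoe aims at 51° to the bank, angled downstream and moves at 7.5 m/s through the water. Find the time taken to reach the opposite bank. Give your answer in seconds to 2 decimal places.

57.65 s

The component of the canoe's velocity perpendicular to the bank is 7.5 × sin 51° = 5.829 m/s.
Only the cross-stream component determines the crossing time; the current contributes nothing perpendicular to the bank.
Time = 336 / 5.829 = 57.647 s.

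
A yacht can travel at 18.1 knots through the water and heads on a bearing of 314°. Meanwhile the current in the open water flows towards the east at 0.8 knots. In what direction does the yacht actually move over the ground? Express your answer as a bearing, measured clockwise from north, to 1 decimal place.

Taking east as x and north as y: velocity relative to the water = (-13.020, 12.573) knots; the water relative to ground = (0.800, 0.000) knots.
Velocity relative to ground = (-13.020, 12.573) + (0.800, 0.000) = (-12.220, 12.573) knots.
Bearing = atan2(-12.22, 12.57) = 315.82° clockwise from north.

315.8°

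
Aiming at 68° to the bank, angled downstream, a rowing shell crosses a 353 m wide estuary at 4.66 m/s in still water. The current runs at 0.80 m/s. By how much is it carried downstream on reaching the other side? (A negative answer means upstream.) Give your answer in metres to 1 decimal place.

208.0 m

Perpendicular speed = 4.321 m/s; crossing time = 353 / 4.321 = 81.700 s.
Net downstream speed = 2.546 m/s.
Drift = 2.546 × 81.700 = 207.981 m (downstream).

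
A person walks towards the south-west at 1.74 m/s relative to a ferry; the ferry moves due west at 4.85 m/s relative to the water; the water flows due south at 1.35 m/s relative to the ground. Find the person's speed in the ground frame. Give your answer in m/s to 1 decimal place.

6.6 m/s

In east/north components (m/s): person relative to ferry = (-1.230, -1.230); ferry relative to water = (-4.850, 0.000); water relative to ground = (0.000, -1.350).
Sum = (-6.080, -2.580) m/s.
Speed = |(-6.080, -2.580)| = 6.605 m/s.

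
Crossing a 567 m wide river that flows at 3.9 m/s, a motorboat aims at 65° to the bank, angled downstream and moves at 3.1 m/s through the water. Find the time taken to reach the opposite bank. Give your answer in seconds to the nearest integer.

202 s

The component of the motorboat's velocity perpendicular to the bank is 3.1 × sin 65° = 2.810 m/s.
Only the cross-stream component determines the crossing time; the current contributes nothing perpendicular to the bank.
Time = 567 / 2.810 = 201.811 s.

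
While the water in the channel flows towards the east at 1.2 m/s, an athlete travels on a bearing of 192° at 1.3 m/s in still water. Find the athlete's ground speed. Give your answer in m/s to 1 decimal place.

Taking east as x and north as y: velocity relative to the water = (-0.270, -1.272) m/s; the water relative to ground = (1.200, 0.000) m/s.
Velocity relative to ground = (-0.270, -1.272) + (1.200, 0.000) = (0.930, -1.272) m/s.
Speed = |(0.930, -1.272)| = 1.575 m/s.

1.6 m/s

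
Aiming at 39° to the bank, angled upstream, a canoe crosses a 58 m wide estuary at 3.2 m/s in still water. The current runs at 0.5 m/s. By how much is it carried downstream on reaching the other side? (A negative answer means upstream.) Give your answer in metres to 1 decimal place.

Perpendicular speed = 2.014 m/s; crossing time = 58 / 2.014 = 28.801 s.
Net downstream speed = -1.987 m/s.
Drift = -1.987 × 28.801 = -57.224 m (upstream).

-57.2 m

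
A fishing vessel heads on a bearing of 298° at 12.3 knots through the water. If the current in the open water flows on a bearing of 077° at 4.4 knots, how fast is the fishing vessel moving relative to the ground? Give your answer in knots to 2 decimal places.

9.43 knots

Taking east as x and north as y: velocity relative to the water = (-10.860, 5.775) knots; the water relative to ground = (4.287, 0.990) knots.
Velocity relative to ground = (-10.860, 5.775) + (4.287, 0.990) = (-6.573, 6.764) knots.
Speed = |(-6.573, 6.764)| = 9.432 knots.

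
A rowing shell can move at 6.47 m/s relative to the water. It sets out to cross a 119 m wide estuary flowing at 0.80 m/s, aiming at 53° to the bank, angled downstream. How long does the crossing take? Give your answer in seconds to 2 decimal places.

The component of the rowing shell's velocity perpendicular to the bank is 6.47 × sin 53° = 5.167 m/s.
The flow acts along the bank and has no component across it.
Time = 119 / 5.167 = 23.030 s.

23.03 s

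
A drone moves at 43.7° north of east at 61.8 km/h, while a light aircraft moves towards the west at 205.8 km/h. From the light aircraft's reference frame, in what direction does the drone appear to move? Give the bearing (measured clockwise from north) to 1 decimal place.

Taking east as x and north as y: drone velocity = (44.679, 42.697) km/h; light aircraft velocity = (-205.800, 0.000) km/h.
Velocity of drone relative to light aircraft = (44.679, 42.697) − (-205.800, 0.000) = (250.479, 42.697) km/h.
Bearing = atan2(250.48, 42.70) = 80.33° clockwise from north.

080.3°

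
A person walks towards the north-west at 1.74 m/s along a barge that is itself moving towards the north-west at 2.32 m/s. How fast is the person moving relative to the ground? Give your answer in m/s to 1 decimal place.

Taking east as x and north as y: barge velocity = (-1.640, 1.640) m/s; person velocity relative to barge = (-1.230, 1.230) m/s.
Velocity relative to ground = (-1.640, 1.640) + (-1.230, 1.230) = (-2.871, 2.871) m/s.
Speed = |(-2.871, 2.871)| = 4.060 m/s.

4.1 m/s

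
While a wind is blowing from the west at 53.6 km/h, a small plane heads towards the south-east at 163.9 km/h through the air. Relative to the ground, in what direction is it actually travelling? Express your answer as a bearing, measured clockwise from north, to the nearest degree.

124°

Taking east as x and north as y: velocity relative to the air = (115.895, -115.895) km/h; the air relative to ground = (53.600, 0.000) km/h.
Velocity relative to ground = (115.895, -115.895) + (53.600, 0.000) = (169.495, -115.895) km/h.
Bearing = atan2(169.49, -115.89) = 124.36° clockwise from north.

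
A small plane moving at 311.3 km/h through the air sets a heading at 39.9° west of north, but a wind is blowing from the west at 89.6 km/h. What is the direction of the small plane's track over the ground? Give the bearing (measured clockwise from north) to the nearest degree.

Taking east as x and north as y: velocity relative to the air = (-199.683, 238.819) km/h; the air relative to ground = (89.600, 0.000) km/h.
Velocity relative to ground = (-199.683, 238.819) + (89.600, 0.000) = (-110.083, 238.819) km/h.
Bearing = atan2(-110.08, 238.82) = 335.25° clockwise from north.

335°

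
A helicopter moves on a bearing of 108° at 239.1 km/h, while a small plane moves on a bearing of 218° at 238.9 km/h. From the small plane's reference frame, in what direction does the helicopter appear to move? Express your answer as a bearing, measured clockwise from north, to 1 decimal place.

073.0°

Taking east as x and north as y: helicopter velocity = (227.398, -73.886) km/h; small plane velocity = (-147.082, -188.256) km/h.
Velocity of helicopter relative to small plane = (227.398, -73.886) − (-147.082, -188.256) = (374.479, 114.370) km/h.
Bearing = atan2(374.48, 114.37) = 73.02° clockwise from north.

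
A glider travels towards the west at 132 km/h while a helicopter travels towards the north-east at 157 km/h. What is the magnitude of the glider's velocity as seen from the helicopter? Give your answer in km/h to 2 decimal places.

267.17 km/h

Taking east as x and north as y: glider velocity = (-132.000, 0.000) km/h; helicopter velocity = (111.016, 111.016) km/h.
Velocity of glider relative to helicopter = (-132.000, 0.000) − (111.016, 111.016) = (-243.016, -111.016) km/h.
Magnitude = |(-243.016, -111.016)| = 267.173 km/h.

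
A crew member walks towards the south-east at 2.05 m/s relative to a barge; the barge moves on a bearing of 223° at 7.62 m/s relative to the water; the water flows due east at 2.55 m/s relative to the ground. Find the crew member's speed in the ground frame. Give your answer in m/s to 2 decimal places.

In east/north components (m/s): crew member relative to barge = (1.450, -1.450); barge relative to water = (-5.197, -5.573); water relative to ground = (2.550, 0.000).
Sum = (-1.197, -7.022) m/s.
Speed = |(-1.197, -7.022)| = 7.124 m/s.

7.12 m/s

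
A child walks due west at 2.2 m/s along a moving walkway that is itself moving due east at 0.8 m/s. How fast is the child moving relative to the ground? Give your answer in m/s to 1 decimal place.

1.4 m/s

Taking east as x and north as y: moving walkway velocity = (0.800, 0.000) m/s; child velocity relative to moving walkway = (-2.200, 0.000) m/s.
Velocity relative to ground = (0.800, 0.000) + (-2.200, 0.000) = (-1.400, 0.000) m/s.
Speed = |(-1.400, 0.000)| = 1.400 m/s.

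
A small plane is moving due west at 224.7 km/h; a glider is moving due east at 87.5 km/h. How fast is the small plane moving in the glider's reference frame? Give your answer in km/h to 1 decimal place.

312.2 km/h

Taking east as x and north as y: small plane velocity = (-224.700, 0.000) km/h; glider velocity = (87.500, 0.000) km/h.
Velocity of small plane relative to glider = (-224.700, 0.000) − (87.500, 0.000) = (-312.200, 0.000) km/h.
Magnitude = |(-312.200, 0.000)| = 312.200 km/h.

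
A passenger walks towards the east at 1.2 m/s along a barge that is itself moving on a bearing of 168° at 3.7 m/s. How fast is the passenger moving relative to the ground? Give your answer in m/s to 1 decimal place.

Taking east as x and north as y: barge velocity = (0.769, -3.619) m/s; passenger velocity relative to barge = (1.200, 0.000) m/s.
Velocity relative to ground = (0.769, -3.619) + (1.200, 0.000) = (1.969, -3.619) m/s.
Speed = |(1.969, -3.619)| = 4.120 m/s.

4.1 m/s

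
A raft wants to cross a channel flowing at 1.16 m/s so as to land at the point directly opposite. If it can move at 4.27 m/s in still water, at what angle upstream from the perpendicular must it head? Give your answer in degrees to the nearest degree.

To cancel the current, the upstream component of the raft's velocity must equal the flow: 4.27 sin θ = 1.16.
sin θ = 1.16 / 4.27 = 0.2717.
θ = arcsin(0.2717) = 15.763°.

16°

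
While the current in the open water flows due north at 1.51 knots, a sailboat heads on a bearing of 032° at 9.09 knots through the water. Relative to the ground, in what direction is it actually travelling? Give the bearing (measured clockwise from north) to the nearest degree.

Taking east as x and north as y: velocity relative to the water = (4.817, 7.709) knots; the water relative to ground = (0.000, 1.510) knots.
Velocity relative to ground = (4.817, 7.709) + (0.000, 1.510) = (4.817, 9.219) knots.
Bearing = atan2(4.82, 9.22) = 27.59° clockwise from north.

028°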